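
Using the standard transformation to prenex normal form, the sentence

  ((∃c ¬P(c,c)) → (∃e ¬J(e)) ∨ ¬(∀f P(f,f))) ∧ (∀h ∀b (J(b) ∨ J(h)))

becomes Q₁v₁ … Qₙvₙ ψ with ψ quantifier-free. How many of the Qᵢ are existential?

First replace A → B with ¬A ∨ B.
  (¬(∃c ¬P(c,c)) ∨ (∃e ¬J(e)) ∨ ¬(∀f P(f,f))) ∧ (∀h ∀b (J(b) ∨ J(h)))
Move each ¬ inward, flipping quantifiers it crosses:
  ((∀c P(c,c)) ∨ (∃e ¬J(e)) ∨ (∃f ¬P(f,f))) ∧ (∀h ∀b (J(b) ∨ J(h)))
All bound variables are already distinct, so no renaming is needed.
Finally move all quantifiers to the prefix:
  ∀c ∃e ∃f ∀h ∀b ((P(c,c) ∨ ¬J(e) ∨ ¬P(f,f)) ∧ (J(b) ∨ J(h)))
The prefix is ∀c ∃e ∃f ∀h ∀b: 3 universal, 2 existential.

2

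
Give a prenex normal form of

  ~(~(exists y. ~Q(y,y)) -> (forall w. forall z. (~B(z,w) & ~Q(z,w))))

Rewrite implications/biconditionals: A → B as ¬A ∨ B.
  ~(~~(exists y. ~Q(y,y)) | (forall w. forall z. (~B(z,w) & ~Q(z,w))))
Push ¬ through the quantifiers and connectives to reach negation normal form:
  (forall y. Q(y,y)) & (exists w. exists z. (B(z,w) | Q(z,w)))
All bound variables are already distinct, so no renaming is needed.
Extract every quantifier outward, since the variables are now distinct and don't occur free across branches:
  forall y. exists w. exists z. (Q(y,y) & (B(z,w) | Q(z,w)))

forall y. exists w. exists z. (Q(y,y) & (B(z,w) | Q(z,w)))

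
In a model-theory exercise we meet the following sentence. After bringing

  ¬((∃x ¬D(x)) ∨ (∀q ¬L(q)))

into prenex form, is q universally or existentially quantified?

Move each ¬ inward, flipping quantifiers it crosses:
  (∀x D(x)) ∧ (∃q L(q))
Pull the quantifiers to the front (each side's bound variable is not free in the other side):
  ∀x ∃q (D(x) ∧ L(q))
The quantifier ∀q sits under an odd number of negations, so it flips to ∃q.

existential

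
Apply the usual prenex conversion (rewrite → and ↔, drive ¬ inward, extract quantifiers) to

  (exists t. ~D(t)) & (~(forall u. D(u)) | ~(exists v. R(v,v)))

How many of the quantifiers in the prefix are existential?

Drive negations inward (¬∀x A ≡ ∃x ¬A, ¬∃x A ≡ ∀x ¬A, De Morgan for ∧/∨):
  (exists t. ~D(t)) & ((exists u. ~D(u)) | (forall v. ~R(v,v)))
Extract every quantifier outward, since the variables are now distinct and don't occur free across branches:
  exists t. exists u. forall v. (~D(t) & (~D(u) | ~R(v,v)))
The prefix is exists t exists u forall v: 1 universal, 2 existential.

2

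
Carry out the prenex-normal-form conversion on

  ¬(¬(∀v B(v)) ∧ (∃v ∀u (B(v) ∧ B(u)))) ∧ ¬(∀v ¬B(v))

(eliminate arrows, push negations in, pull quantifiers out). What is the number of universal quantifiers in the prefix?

2

Move each ¬ inward, flipping quantifiers it crosses:
  ((∀v B(v)) ∨ (∀v ∃u (¬B(v) ∨ ¬B(u)))) ∧ (∃v B(v))
Give each quantifier a distinct variable: v↦x, v↦r.
  ((∀v B(v)) ∨ (∀x ∃u (¬B(x) ∨ ¬B(u)))) ∧ (∃r B(r))
Pull the quantifiers to the front (each side's bound variable is not free in the other side):
  ∀v ∀x ∃u ∃r ((B(v) ∨ ¬B(x) ∨ ¬B(u)) ∧ B(r))
The prefix is ∀v ∀x ∃u ∃r: 2 universal, 2 existential.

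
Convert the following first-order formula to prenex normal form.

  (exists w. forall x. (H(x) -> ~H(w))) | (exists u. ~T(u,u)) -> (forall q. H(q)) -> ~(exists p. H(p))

forall w. exists x. forall u. exists q. forall p. (H(x) & H(w) & T(u,u) | ~H(q) | ~H(p))

Eliminate → and ↔ using ¬ and ∨.
  ~((exists w. forall x. (~H(x) | ~H(w))) | (exists u. ~T(u,u))) | ~(forall q. H(q)) | ~(exists p. H(p))
Move each ¬ inward, flipping quantifiers it crosses:
  (forall w. exists x. (H(x) & H(w))) & (forall u. T(u,u)) | (exists q. ~H(q)) | (forall p. ~H(p))
All bound variables are already distinct, so no renaming is needed.
Pull the quantifiers to the front (each side's bound variable is not free in the other side):
  forall w. exists x. forall u. exists q. forall p. (H(x) & H(w) & T(u,u) | ~H(q) | ~H(p))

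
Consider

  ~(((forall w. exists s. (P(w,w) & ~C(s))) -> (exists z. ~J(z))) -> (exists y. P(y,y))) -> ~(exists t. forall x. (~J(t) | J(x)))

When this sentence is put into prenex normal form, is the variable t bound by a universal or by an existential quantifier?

Eliminate → and ↔ using ¬ and ∨.
  ~~(~(~(forall w. exists s. (P(w,w) & ~C(s))) | (exists z. ~J(z))) | (exists y. P(y,y))) | ~(exists t. forall x. (~J(t) | J(x)))
Move each ¬ inward, flipping quantifiers it crosses:
  (forall w. exists s. (P(w,w) & ~C(s))) & (forall z. J(z)) | (exists y. P(y,y)) | (forall t. exists x. (J(t) & ~J(x)))
All bound variables are already distinct, so no renaming is needed.
Pull the quantifiers to the front (each side's bound variable is not free in the other side):
  forall w. exists s. forall z. exists y. forall t. exists x. (P(w,w) & ~C(s) & J(z) | P(y,y) | J(t) & ~J(x))
The quantifier exists t sits under an odd number of negations (counting the antecedent side of each →), so it flips to forall t.

universal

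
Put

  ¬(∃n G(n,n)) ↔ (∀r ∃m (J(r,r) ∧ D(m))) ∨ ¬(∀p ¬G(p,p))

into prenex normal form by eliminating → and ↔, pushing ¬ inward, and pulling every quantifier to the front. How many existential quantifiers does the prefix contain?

Rewrite implications/biconditionals: A → B as ¬A ∨ B; A ↔ B as (¬A ∨ B) ∧ (¬B ∨ A).
  (¬¬(∃n G(n,n)) ∨ (∀r ∃m (J(r,r) ∧ D(m))) ∨ ¬(∀p ¬G(p,p))) ∧ (¬((∀r ∃m (J(r,r) ∧ D(m))) ∨ ¬(∀p ¬G(p,p))) ∨ ¬(∃n G(n,n)))
Move each ¬ inward, flipping quantifiers it crosses:
  ((∃n G(n,n)) ∨ (∀r ∃m (J(r,r) ∧ D(m))) ∨ (∃p G(p,p))) ∧ ((∃r ∀m (¬J(r,r) ∨ ¬D(m))) ∧ (∀p ¬G(p,p)) ∨ (∀n ¬G(n,n)))
Rename bound variables to avoid capture: r↦z, m↦x1, p↦t, n↦u.
  ((∃n G(n,n)) ∨ (∀r ∃m (J(r,r) ∧ D(m))) ∨ (∃p G(p,p))) ∧ ((∃z ∀x1 (¬J(z,z) ∨ ¬D(x1))) ∧ (∀t ¬G(t,t)) ∨ (∀u ¬G(u,u)))
Finally move all quantifiers to the prefix:
  ∃n ∀r ∃m ∃p ∃z ∀x1 ∀t ∀u ((G(n,n) ∨ J(r,r) ∧ D(m) ∨ G(p,p)) ∧ ((¬J(z,z) ∨ ¬D(x1)) ∧ ¬G(t,t) ∨ ¬G(u,u)))
The prefix is ∃n ∀r ∃m ∃p ∃z ∀x1 ∀t ∀u: 4 universal, 4 existential.

4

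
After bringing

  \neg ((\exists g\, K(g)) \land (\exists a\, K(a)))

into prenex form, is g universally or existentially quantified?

Drive negations inward (¬∀x A ≡ ∃x ¬A, ¬∃x A ≡ ∀x ¬A, De Morgan for ∧/∨):
  (\forall g\, \neg K(g)) \lor (\forall a\, \neg K(a))
All bound variables are already distinct, so no renaming is needed.
Finally move all quantifiers to the prefix:
  \forall g\, \forall a\, (\neg K(g) \lor \neg K(a))
The quantifier \exists g sits under an odd number of negations, so it flips to \forall g.

universal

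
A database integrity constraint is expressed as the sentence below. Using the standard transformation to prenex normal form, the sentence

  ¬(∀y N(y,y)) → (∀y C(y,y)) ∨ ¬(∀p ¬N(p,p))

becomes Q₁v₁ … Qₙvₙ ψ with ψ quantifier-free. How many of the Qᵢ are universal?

First replace A → B with ¬A ∨ B.
  ¬¬(∀y N(y,y)) ∨ (∀y C(y,y)) ∨ ¬(∀p ¬N(p,p))
Drive negations inward (¬∀x A ≡ ∃x ¬A, ¬∃x A ≡ ∀x ¬A, De Morgan for ∧/∨):
  (∀y N(y,y)) ∨ (∀y C(y,y)) ∨ (∃p N(p,p))
Give each quantifier a distinct variable: y↦z1.
  (∀y N(y,y)) ∨ (∀z1 C(z1,z1)) ∨ (∃p N(p,p))
Pull the quantifiers to the front (each side's bound variable is not free in the other side):
  ∀y ∀z1 ∃p (N(y,y) ∨ C(z1,z1) ∨ N(p,p))
The prefix is ∀y ∀z1 ∃p: 2 universal, 1 existential.

2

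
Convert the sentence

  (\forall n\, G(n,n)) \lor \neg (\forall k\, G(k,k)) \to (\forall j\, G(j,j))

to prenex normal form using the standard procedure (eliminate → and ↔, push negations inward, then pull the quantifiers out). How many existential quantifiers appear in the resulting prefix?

Eliminate → and ↔ using ¬ and ∨.
  \neg ((\forall n\, G(n,n)) \lor \neg (\forall k\, G(k,k))) \lor (\forall j\, G(j,j))
Push ¬ through the quantifiers and connectives to reach negation normal form:
  (\exists n\, \neg G(n,n)) \land (\forall k\, G(k,k)) \lor (\forall j\, G(j,j))
All bound variables are already distinct, so no renaming is needed.
Finally move all quantifiers to the prefix:
  \exists n\, \forall k\, \forall j\, (\neg G(n,n) \land G(k,k) \lor G(j,j))
The prefix is \exists n \forall k \forall j: 2 universal, 1 existential.

1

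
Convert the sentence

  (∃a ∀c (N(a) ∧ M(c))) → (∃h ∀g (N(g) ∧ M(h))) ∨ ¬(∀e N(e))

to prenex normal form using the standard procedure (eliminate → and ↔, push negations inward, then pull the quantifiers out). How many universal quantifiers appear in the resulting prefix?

Eliminate → and ↔ using ¬ and ∨.
  ¬(∃a ∀c (N(a) ∧ M(c))) ∨ (∃h ∀g (N(g) ∧ M(h))) ∨ ¬(∀e N(e))
Push ¬ through the quantifiers and connectives to reach negation normal form:
  (∀a ∃c (¬N(a) ∨ ¬M(c))) ∨ (∃h ∀g (N(g) ∧ M(h))) ∨ (∃e ¬N(e))
Pull the quantifiers to the front (each side's bound variable is not free in the other side):
  ∀a ∃c ∃h ∀g ∃e (¬N(a) ∨ ¬M(c) ∨ N(g) ∧ M(h) ∨ ¬N(e))
The prefix is ∀a ∃c ∃h ∀g ∃e: 2 universal, 3 existential.

2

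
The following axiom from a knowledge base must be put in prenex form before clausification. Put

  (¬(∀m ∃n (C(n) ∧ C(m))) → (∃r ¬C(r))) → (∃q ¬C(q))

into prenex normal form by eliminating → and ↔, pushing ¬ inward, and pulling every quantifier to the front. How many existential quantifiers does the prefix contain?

2

Rewrite implications/biconditionals: A → B as ¬A ∨ B.
  ¬(¬¬(∀m ∃n (C(n) ∧ C(m))) ∨ (∃r ¬C(r))) ∨ (∃q ¬C(q))
Push ¬ through the quantifiers and connectives to reach negation normal form:
  (∃m ∀n (¬C(n) ∨ ¬C(m))) ∧ (∀r C(r)) ∨ (∃q ¬C(q))
All bound variables are already distinct, so no renaming is needed.
Finally move all quantifiers to the prefix:
  ∃m ∀n ∀r ∃q ((¬C(n) ∨ ¬C(m)) ∧ C(r) ∨ ¬C(q))
The prefix is ∃m ∀n ∀r ∃q: 2 universal, 2 existential.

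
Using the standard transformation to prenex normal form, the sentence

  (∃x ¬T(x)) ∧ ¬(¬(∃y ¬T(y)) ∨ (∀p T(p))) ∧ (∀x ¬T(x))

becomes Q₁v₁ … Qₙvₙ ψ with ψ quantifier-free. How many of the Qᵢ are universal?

Push ¬ through the quantifiers and connectives to reach negation normal form:
  (∃x ¬T(x)) ∧ (∃y ¬T(y)) ∧ (∃p ¬T(p)) ∧ (∀x ¬T(x))
Rename bound variables to avoid capture: x↦q.
  (∃x ¬T(x)) ∧ (∃y ¬T(y)) ∧ (∃p ¬T(p)) ∧ (∀q ¬T(q))
Finally move all quantifiers to the prefix:
  ∃x ∃y ∃p ∀q (¬T(x) ∧ ¬T(y) ∧ ¬T(p) ∧ ¬T(q))
The prefix is ∃x ∃y ∃p ∀q: 1 universal, 3 existential.

1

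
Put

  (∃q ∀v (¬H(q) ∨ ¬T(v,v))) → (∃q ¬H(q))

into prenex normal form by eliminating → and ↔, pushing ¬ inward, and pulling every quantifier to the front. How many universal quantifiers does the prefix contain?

Rewrite implications/biconditionals: A → B as ¬A ∨ B.
  ¬(∃q ∀v (¬H(q) ∨ ¬T(v,v))) ∨ (∃q ¬H(q))
Move each ¬ inward, flipping quantifiers it crosses:
  (∀q ∃v (H(q) ∧ T(v,v))) ∨ (∃q ¬H(q))
Rename bound variables to avoid capture: q↦a.
  (∀q ∃v (H(q) ∧ T(v,v))) ∨ (∃a ¬H(a))
Finally move all quantifiers to the prefix:
  ∀q ∃v ∃a (H(q) ∧ T(v,v) ∨ ¬H(a))
The prefix is ∀q ∃v ∃a: 1 universal, 2 existential.

1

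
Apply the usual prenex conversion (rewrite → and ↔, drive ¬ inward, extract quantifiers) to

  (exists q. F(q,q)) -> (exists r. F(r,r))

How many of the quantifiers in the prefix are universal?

Eliminate → and ↔ using ¬ and ∨.
  ~(exists q. F(q,q)) | (exists r. F(r,r))
Drive negations inward (¬∀x A ≡ ∃x ¬A, ¬∃x A ≡ ∀x ¬A, De Morgan for ∧/∨):
  (forall q. ~F(q,q)) | (exists r. F(r,r))
All bound variables are already distinct, so no renaming is needed.
Finally move all quantifiers to the prefix:
  forall q. exists r. (~F(q,q) | F(r,r))
The prefix is forall q exists r: 1 universal, 1 existential.

1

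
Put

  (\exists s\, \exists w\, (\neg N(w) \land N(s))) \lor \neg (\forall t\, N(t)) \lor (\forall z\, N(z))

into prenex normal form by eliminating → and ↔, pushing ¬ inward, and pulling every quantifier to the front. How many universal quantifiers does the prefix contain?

1

Drive negations inward (¬∀x A ≡ ∃x ¬A, ¬∃x A ≡ ∀x ¬A, De Morgan for ∧/∨):
  (\exists s\, \exists w\, (\neg N(w) \land N(s))) \lor (\exists t\, \neg N(t)) \lor (\forall z\, N(z))
All bound variables are already distinct, so no renaming is needed.
Finally move all quantifiers to the prefix:
  \exists s\, \exists w\, \exists t\, \forall z\, (\neg N(w) \land N(s) \lor \neg N(t) \lor N(z))
The prefix is \exists s \exists w \exists t \forall z: 1 universal, 3 existential.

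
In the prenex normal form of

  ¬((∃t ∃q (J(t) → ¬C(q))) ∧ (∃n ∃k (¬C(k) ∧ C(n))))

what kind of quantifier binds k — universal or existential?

Eliminate → and ↔ using ¬ and ∨.
  ¬((∃t ∃q (¬J(t) ∨ ¬C(q))) ∧ (∃n ∃k (¬C(k) ∧ C(n))))
Push ¬ through the quantifiers and connectives to reach negation normal form:
  (∀t ∀q (J(t) ∧ C(q))) ∨ (∀n ∀k (C(k) ∨ ¬C(n)))
Pull the quantifiers to the front (each side's bound variable is not free in the other side):
  ∀t ∀q ∀n ∀k (J(t) ∧ C(q) ∨ C(k) ∨ ¬C(n))
The quantifier ∃k sits under an odd number of negations (counting the antecedent side of each →), so it flips to ∀k.

universal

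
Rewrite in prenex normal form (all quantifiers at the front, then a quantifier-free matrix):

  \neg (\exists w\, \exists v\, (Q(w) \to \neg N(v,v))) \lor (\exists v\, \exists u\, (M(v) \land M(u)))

\forall w\, \forall v\, \exists p\, \exists u\, (Q(w) \land N(v,v) \lor M(p) \land M(u))

Eliminate → and ↔ using ¬ and ∨.
  \neg (\exists w\, \exists v\, (\neg Q(w) \lor \neg N(v,v))) \lor (\exists v\, \exists u\, (M(v) \land M(u)))
Move each ¬ inward, flipping quantifiers it crosses:
  (\forall w\, \forall v\, (Q(w) \land N(v,v))) \lor (\exists v\, \exists u\, (M(v) \land M(u)))
Standardize variables apart so no two quantifiers bind the same name: v↦p.
  (\forall w\, \forall v\, (Q(w) \land N(v,v))) \lor (\exists p\, \exists u\, (M(p) \land M(u)))
Extract every quantifier outward, since the variables are now distinct and don't occur free across branches:
  \forall w\, \forall v\, \exists p\, \exists u\, (Q(w) \land N(v,v) \lor M(p) \land M(u))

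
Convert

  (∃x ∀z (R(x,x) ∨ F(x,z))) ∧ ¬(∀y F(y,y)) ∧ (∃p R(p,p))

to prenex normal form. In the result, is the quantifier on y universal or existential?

Drive negations inward (¬∀x A ≡ ∃x ¬A, ¬∃x A ≡ ∀x ¬A, De Morgan for ∧/∨):
  (∃x ∀z (R(x,x) ∨ F(x,z))) ∧ (∃y ¬F(y,y)) ∧ (∃p R(p,p))
All bound variables are already distinct, so no renaming is needed.
Extract every quantifier outward, since the variables are now distinct and don't occur free across branches:
  ∃x ∀z ∃y ∃p ((R(x,x) ∨ F(x,z)) ∧ ¬F(y,y) ∧ R(p,p))
The quantifier ∀y sits under an odd number of negations, so it flips to ∃y.

existential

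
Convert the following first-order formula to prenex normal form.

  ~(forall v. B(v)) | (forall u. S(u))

exists v. forall u. (~B(v) | S(u))

Drive negations inward (¬∀x A ≡ ∃x ¬A, ¬∃x A ≡ ∀x ¬A, De Morgan for ∧/∨):
  (exists v. ~B(v)) | (forall u. S(u))
Extract every quantifier outward, since the variables are now distinct and don't occur free across branches:
  exists v. forall u. (~B(v) | S(u))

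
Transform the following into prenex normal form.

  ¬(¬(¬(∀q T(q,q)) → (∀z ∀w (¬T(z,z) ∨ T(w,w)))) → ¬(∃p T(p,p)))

∃q ∃z ∃w ∃p (¬T(q,q) ∧ T(z,z) ∧ ¬T(w,w) ∧ T(p,p))

Eliminate → and ↔ using ¬ and ∨.
  ¬(¬¬(¬¬(∀q T(q,q)) ∨ (∀z ∀w (¬T(z,z) ∨ T(w,w)))) ∨ ¬(∃p T(p,p)))
Push ¬ through the quantifiers and connectives to reach negation normal form:
  (∃q ¬T(q,q)) ∧ (∃z ∃w (T(z,z) ∧ ¬T(w,w))) ∧ (∃p T(p,p))
Finally move all quantifiers to the prefix:
  ∃q ∃z ∃w ∃p (¬T(q,q) ∧ T(z,z) ∧ ¬T(w,w) ∧ T(p,p))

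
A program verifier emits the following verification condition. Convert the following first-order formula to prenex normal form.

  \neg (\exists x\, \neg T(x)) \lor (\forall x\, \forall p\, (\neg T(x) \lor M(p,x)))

Drive negations inward (¬∀x A ≡ ∃x ¬A, ¬∃x A ≡ ∀x ¬A, De Morgan for ∧/∨):
  (\forall x\, T(x)) \lor (\forall x\, \forall p\, (\neg T(x) \lor M(p,x)))
Standardize variables apart so no two quantifiers bind the same name: x↦x1.
  (\forall x\, T(x)) \lor (\forall x1\, \forall p\, (\neg T(x1) \lor M(p,x1)))
Finally move all quantifiers to the prefix:
  \forall x\, \forall x1\, \forall p\, (T(x) \lor \neg T(x1) \lor M(p,x1))

\forall x\, \forall x1\, \forall p\, (T(x) \lor \neg T(x1) \lor M(p,x1))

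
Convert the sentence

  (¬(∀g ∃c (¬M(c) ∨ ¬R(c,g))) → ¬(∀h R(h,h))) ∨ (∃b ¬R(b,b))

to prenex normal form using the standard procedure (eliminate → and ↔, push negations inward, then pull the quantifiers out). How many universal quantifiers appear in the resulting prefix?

Eliminate → and ↔ using ¬ and ∨.
  ¬¬(∀g ∃c (¬M(c) ∨ ¬R(c,g))) ∨ ¬(∀h R(h,h)) ∨ (∃b ¬R(b,b))
Drive negations inward (¬∀x A ≡ ∃x ¬A, ¬∃x A ≡ ∀x ¬A, De Morgan for ∧/∨):
  (∀g ∃c (¬M(c) ∨ ¬R(c,g))) ∨ (∃h ¬R(h,h)) ∨ (∃b ¬R(b,b))
Extract every quantifier outward, since the variables are now distinct and don't occur free across branches:
  ∀g ∃c ∃h ∃b (¬M(c) ∨ ¬R(c,g) ∨ ¬R(h,h) ∨ ¬R(b,b))
The prefix is ∀g ∃c ∃h ∃b: 1 universal, 3 existential.

1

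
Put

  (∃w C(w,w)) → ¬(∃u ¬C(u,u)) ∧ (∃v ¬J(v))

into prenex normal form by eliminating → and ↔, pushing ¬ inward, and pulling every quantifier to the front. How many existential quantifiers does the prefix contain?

First replace A → B with ¬A ∨ B.
  ¬(∃w C(w,w)) ∨ ¬(∃u ¬C(u,u)) ∧ (∃v ¬J(v))
Push ¬ through the quantifiers and connectives to reach negation normal form:
  (∀w ¬C(w,w)) ∨ (∀u C(u,u)) ∧ (∃v ¬J(v))
Extract every quantifier outward, since the variables are now distinct and don't occur free across branches:
  ∀w ∀u ∃v (¬C(w,w) ∨ C(u,u) ∧ ¬J(v))
The prefix is ∀w ∀u ∃v: 2 universal, 1 existential.

1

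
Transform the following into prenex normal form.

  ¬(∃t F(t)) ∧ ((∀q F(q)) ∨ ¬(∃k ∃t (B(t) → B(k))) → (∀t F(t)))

∀t ∃q ∃k ∃c ∀u (¬F(t) ∧ (¬F(q) ∧ (¬B(c) ∨ B(k)) ∨ F(u)))

First replace A → B with ¬A ∨ B.
  ¬(∃t F(t)) ∧ (¬((∀q F(q)) ∨ ¬(∃k ∃t (¬B(t) ∨ B(k)))) ∨ (∀t F(t)))
Drive negations inward (¬∀x A ≡ ∃x ¬A, ¬∃x A ≡ ∀x ¬A, De Morgan for ∧/∨):
  (∀t ¬F(t)) ∧ ((∃q ¬F(q)) ∧ (∃k ∃t (¬B(t) ∨ B(k))) ∨ (∀t F(t)))
Rename bound variables to avoid capture: t↦c, t↦u.
  (∀t ¬F(t)) ∧ ((∃q ¬F(q)) ∧ (∃k ∃c (¬B(c) ∨ B(k))) ∨ (∀u F(u)))
Pull the quantifiers to the front (each side's bound variable is not free in the other side):
  ∀t ∃q ∃k ∃c ∀u (¬F(t) ∧ (¬F(q) ∧ (¬B(c) ∨ B(k)) ∨ F(u)))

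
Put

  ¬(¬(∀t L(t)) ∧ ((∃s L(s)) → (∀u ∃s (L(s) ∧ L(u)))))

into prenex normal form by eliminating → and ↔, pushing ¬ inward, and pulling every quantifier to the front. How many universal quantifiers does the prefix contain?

Eliminate → and ↔ using ¬ and ∨.
  ¬(¬(∀t L(t)) ∧ (¬(∃s L(s)) ∨ (∀u ∃s (L(s) ∧ L(u)))))
Drive negations inward (¬∀x A ≡ ∃x ¬A, ¬∃x A ≡ ∀x ¬A, De Morgan for ∧/∨):
  (∀t L(t)) ∨ (∃s L(s)) ∧ (∃u ∀s (¬L(s) ∨ ¬L(u)))
Standardize variables apart so no two quantifiers bind the same name: s↦z.
  (∀t L(t)) ∨ (∃s L(s)) ∧ (∃u ∀z (¬L(z) ∨ ¬L(u)))
Extract every quantifier outward, since the variables are now distinct and don't occur free across branches:
  ∀t ∃s ∃u ∀z (L(t) ∨ L(s) ∧ (¬L(z) ∨ ¬L(u)))
The prefix is ∀t ∃s ∃u ∀z: 2 universal, 2 existential.

2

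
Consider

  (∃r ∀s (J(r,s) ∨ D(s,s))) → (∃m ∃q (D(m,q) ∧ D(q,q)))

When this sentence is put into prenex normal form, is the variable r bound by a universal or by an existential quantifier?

universal

Rewrite implications/biconditionals: A → B as ¬A ∨ B.
  ¬(∃r ∀s (J(r,s) ∨ D(s,s))) ∨ (∃m ∃q (D(m,q) ∧ D(q,q)))
Push ¬ through the quantifiers and connectives to reach negation normal form:
  (∀r ∃s (¬J(r,s) ∧ ¬D(s,s))) ∨ (∃m ∃q (D(m,q) ∧ D(q,q)))
Extract every quantifier outward, since the variables are now distinct and don't occur free across branches:
  ∀r ∃s ∃m ∃q (¬J(r,s) ∧ ¬D(s,s) ∨ D(m,q) ∧ D(q,q))
The quantifier ∃r sits under an odd number of negations (counting the antecedent side of each →), so it flips to ∀r.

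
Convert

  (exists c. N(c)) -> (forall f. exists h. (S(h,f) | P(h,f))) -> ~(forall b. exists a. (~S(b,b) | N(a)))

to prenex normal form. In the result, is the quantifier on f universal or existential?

Rewrite implications/biconditionals: A → B as ¬A ∨ B.
  ~(exists c. N(c)) | ~(forall f. exists h. (S(h,f) | P(h,f))) | ~(forall b. exists a. (~S(b,b) | N(a)))
Move each ¬ inward, flipping quantifiers it crosses:
  (forall c. ~N(c)) | (exists f. forall h. (~S(h,f) & ~P(h,f))) | (exists b. forall a. (S(b,b) & ~N(a)))
All bound variables are already distinct, so no renaming is needed.
Pull the quantifiers to the front (each side's bound variable is not free in the other side):
  forall c. exists f. forall h. exists b. forall a. (~N(c) | ~S(h,f) & ~P(h,f) | S(b,b) & ~N(a))
The quantifier forall f sits under an odd number of negations (counting the antecedent side of each →), so it flips to exists f.

existential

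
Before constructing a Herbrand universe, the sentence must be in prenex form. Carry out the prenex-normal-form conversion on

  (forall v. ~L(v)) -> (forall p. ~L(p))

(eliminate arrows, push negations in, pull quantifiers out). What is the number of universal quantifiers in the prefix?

Rewrite implications/biconditionals: A → B as ¬A ∨ B.
  ~(forall v. ~L(v)) | (forall p. ~L(p))
Move each ¬ inward, flipping quantifiers it crosses:
  (exists v. L(v)) | (forall p. ~L(p))
Pull the quantifiers to the front (each side's bound variable is not free in the other side):
  exists v. forall p. (L(v) | ~L(p))
The prefix is exists v forall p: 1 universal, 1 existential.

1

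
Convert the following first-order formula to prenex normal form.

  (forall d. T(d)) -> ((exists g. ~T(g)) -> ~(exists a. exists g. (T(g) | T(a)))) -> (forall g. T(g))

exists d. exists g. exists a. exists x1. forall t. (~T(d) | ~T(g) & (T(x1) | T(a)) | T(t))

First replace A → B with ¬A ∨ B.
  ~(forall d. T(d)) | ~(~(exists g. ~T(g)) | ~(exists a. exists g. (T(g) | T(a)))) | (forall g. T(g))
Drive negations inward (¬∀x A ≡ ∃x ¬A, ¬∃x A ≡ ∀x ¬A, De Morgan for ∧/∨):
  (exists d. ~T(d)) | (exists g. ~T(g)) & (exists a. exists g. (T(g) | T(a))) | (forall g. T(g))
Rename bound variables to avoid capture: g↦x1, g↦t.
  (exists d. ~T(d)) | (exists g. ~T(g)) & (exists a. exists x1. (T(x1) | T(a))) | (forall t. T(t))
Finally move all quantifiers to the prefix:
  exists d. exists g. exists a. exists x1. forall t. (~T(d) | ~T(g) & (T(x1) | T(a)) | T(t))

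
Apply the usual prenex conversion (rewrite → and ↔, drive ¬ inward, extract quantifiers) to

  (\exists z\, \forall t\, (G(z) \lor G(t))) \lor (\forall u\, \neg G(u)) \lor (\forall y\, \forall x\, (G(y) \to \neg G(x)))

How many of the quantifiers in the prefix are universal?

Eliminate → and ↔ using ¬ and ∨.
  (\exists z\, \forall t\, (G(z) \lor G(t))) \lor (\forall u\, \neg G(u)) \lor (\forall y\, \forall x\, (\neg G(y) \lor \neg G(x)))
All bound variables are already distinct, so no renaming is needed.
Finally move all quantifiers to the prefix:
  \exists z\, \forall t\, \forall u\, \forall y\, \forall x\, (G(z) \lor G(t) \lor \neg G(u) \lor \neg G(y) \lor \neg G(x))
The prefix is \exists z \forall t \forall u \forall y \forall x: 4 universal, 1 existential.

4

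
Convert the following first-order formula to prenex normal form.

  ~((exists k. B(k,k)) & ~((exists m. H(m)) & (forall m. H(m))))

forall k. exists m. forall u1. (~B(k,k) | H(m) & H(u1))

Move each ¬ inward, flipping quantifiers it crosses:
  (forall k. ~B(k,k)) | (exists m. H(m)) & (forall m. H(m))
Rename bound variables to avoid capture: m↦u1.
  (forall k. ~B(k,k)) | (exists m. H(m)) & (forall u1. H(u1))
Finally move all quantifiers to the prefix:
  forall k. exists m. forall u1. (~B(k,k) | H(m) & H(u1))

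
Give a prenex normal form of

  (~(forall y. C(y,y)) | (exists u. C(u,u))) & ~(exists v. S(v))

Push ¬ through the quantifiers and connectives to reach negation normal form:
  ((exists y. ~C(y,y)) | (exists u. C(u,u))) & (forall v. ~S(v))
All bound variables are already distinct, so no renaming is needed.
Finally move all quantifiers to the prefix:
  exists y. exists u. forall v. ((~C(y,y) | C(u,u)) & ~S(v))

exists y. exists u. forall v. ((~C(y,y) | C(u,u)) & ~S(v))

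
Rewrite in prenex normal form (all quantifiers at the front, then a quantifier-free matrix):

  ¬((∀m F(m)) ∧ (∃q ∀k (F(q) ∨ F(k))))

∃m ∀q ∃k (¬F(m) ∨ ¬F(q) ∧ ¬F(k))

Move each ¬ inward, flipping quantifiers it crosses:
  (∃m ¬F(m)) ∨ (∀q ∃k (¬F(q) ∧ ¬F(k)))
Finally move all quantifiers to the prefix:
  ∃m ∀q ∃k (¬F(m) ∨ ¬F(q) ∧ ¬F(k))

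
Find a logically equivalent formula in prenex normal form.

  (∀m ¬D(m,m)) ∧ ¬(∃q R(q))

∀m ∀q (¬D(m,m) ∧ ¬R(q))

Push ¬ through the quantifiers and connectives to reach negation normal form:
  (∀m ¬D(m,m)) ∧ (∀q ¬R(q))
All bound variables are already distinct, so no renaming is needed.
Finally move all quantifiers to the prefix:
  ∀m ∀q (¬D(m,m) ∧ ¬R(q))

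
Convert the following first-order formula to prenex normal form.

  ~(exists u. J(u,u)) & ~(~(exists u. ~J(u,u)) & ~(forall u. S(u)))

Drive negations inward (¬∀x A ≡ ∃x ¬A, ¬∃x A ≡ ∀x ¬A, De Morgan for ∧/∨):
  (forall u. ~J(u,u)) & ((exists u. ~J(u,u)) | (forall u. S(u)))
Give each quantifier a distinct variable: u↦y1, u↦z.
  (forall u. ~J(u,u)) & ((exists y1. ~J(y1,y1)) | (forall z. S(z)))
Pull the quantifiers to the front (each side's bound variable is not free in the other side):
  forall u. exists y1. forall z. (~J(u,u) & (~J(y1,y1) | S(z)))

forall u. exists y1. forall z. (~J(u,u) & (~J(y1,y1) | S(z)))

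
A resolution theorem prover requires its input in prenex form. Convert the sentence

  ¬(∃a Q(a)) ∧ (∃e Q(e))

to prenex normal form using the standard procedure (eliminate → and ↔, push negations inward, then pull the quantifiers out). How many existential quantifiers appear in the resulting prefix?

Move each ¬ inward, flipping quantifiers it crosses:
  (∀a ¬Q(a)) ∧ (∃e Q(e))
All bound variables are already distinct, so no renaming is needed.
Finally move all quantifiers to the prefix:
  ∀a ∃e (¬Q(a) ∧ Q(e))
The prefix is ∀a ∃e: 1 universal, 1 existential.

1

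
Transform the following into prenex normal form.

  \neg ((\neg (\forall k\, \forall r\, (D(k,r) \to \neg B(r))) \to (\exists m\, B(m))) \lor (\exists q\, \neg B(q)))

Rewrite implications/biconditionals: A → B as ¬A ∨ B.
  \neg (\neg \neg (\forall k\, \forall r\, (\neg D(k,r) \lor \neg B(r))) \lor (\exists m\, B(m)) \lor (\exists q\, \neg B(q)))
Drive negations inward (¬∀x A ≡ ∃x ¬A, ¬∃x A ≡ ∀x ¬A, De Morgan for ∧/∨):
  (\exists k\, \exists r\, (D(k,r) \land B(r))) \land (\forall m\, \neg B(m)) \land (\forall q\, B(q))
All bound variables are already distinct, so no renaming is needed.
Pull the quantifiers to the front (each side's bound variable is not free in the other side):
  \exists k\, \exists r\, \forall m\, \forall q\, (D(k,r) \land B(r) \land \neg B(m) \land B(q))

\exists k\, \exists r\, \forall m\, \forall q\, (D(k,r) \land B(r) \land \neg B(m) \land B(q))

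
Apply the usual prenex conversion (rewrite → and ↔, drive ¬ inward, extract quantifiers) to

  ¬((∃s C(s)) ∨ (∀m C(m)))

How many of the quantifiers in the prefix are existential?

Move each ¬ inward, flipping quantifiers it crosses:
  (∀s ¬C(s)) ∧ (∃m ¬C(m))
All bound variables are already distinct, so no renaming is needed.
Extract every quantifier outward, since the variables are now distinct and don't occur free across branches:
  ∀s ∃m (¬C(s) ∧ ¬C(m))
The prefix is ∀s ∃m: 1 universal, 1 existential.

1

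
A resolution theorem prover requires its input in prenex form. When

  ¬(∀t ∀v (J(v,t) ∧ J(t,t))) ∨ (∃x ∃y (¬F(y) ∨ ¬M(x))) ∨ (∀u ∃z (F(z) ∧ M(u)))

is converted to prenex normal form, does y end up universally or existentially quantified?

Move each ¬ inward, flipping quantifiers it crosses:
  (∃t ∃v (¬J(v,t) ∨ ¬J(t,t))) ∨ (∃x ∃y (¬F(y) ∨ ¬M(x))) ∨ (∀u ∃z (F(z) ∧ M(u)))
Finally move all quantifiers to the prefix:
  ∃t ∃v ∃x ∃y ∀u ∃z (¬J(v,t) ∨ ¬J(t,t) ∨ ¬F(y) ∨ ¬M(x) ∨ F(z) ∧ M(u))
The quantifier ∃y sits under an even number of negations, so it remains existential.

existential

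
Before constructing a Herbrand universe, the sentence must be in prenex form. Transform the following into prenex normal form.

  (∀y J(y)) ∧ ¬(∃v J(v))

∀y ∀v (J(y) ∧ ¬J(v))

Push ¬ through the quantifiers and connectives to reach negation normal form:
  (∀y J(y)) ∧ (∀v ¬J(v))
All bound variables are already distinct, so no renaming is needed.
Pull the quantifiers to the front (each side's bound variable is not free in the other side):
  ∀y ∀v (J(y) ∧ ¬J(v))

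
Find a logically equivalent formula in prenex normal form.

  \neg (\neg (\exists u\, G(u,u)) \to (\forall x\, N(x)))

\forall u\, \exists x\, (\neg G(u,u) \land \neg N(x))

First replace A → B with ¬A ∨ B.
  \neg (\neg \neg (\exists u\, G(u,u)) \lor (\forall x\, N(x)))
Drive negations inward (¬∀x A ≡ ∃x ¬A, ¬∃x A ≡ ∀x ¬A, De Morgan for ∧/∨):
  (\forall u\, \neg G(u,u)) \land (\exists x\, \neg N(x))
All bound variables are already distinct, so no renaming is needed.
Finally move all quantifiers to the prefix:
  \forall u\, \exists x\, (\neg G(u,u) \land \neg N(x))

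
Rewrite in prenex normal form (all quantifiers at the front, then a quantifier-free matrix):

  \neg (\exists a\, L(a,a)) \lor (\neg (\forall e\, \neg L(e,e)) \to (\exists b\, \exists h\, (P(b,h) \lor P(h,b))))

Eliminate → and ↔ using ¬ and ∨.
  \neg (\exists a\, L(a,a)) \lor \neg \neg (\forall e\, \neg L(e,e)) \lor (\exists b\, \exists h\, (P(b,h) \lor P(h,b)))
Push ¬ through the quantifiers and connectives to reach negation normal form:
  (\forall a\, \neg L(a,a)) \lor (\forall e\, \neg L(e,e)) \lor (\exists b\, \exists h\, (P(b,h) \lor P(h,b)))
All bound variables are already distinct, so no renaming is needed.
Finally move all quantifiers to the prefix:
  \forall a\, \forall e\, \exists b\, \exists h\, (\neg L(a,a) \lor \neg L(e,e) \lor P(b,h) \lor P(h,b))

\forall a\, \forall e\, \exists b\, \exists h\, (\neg L(a,a) \lor \neg L(e,e) \lor P(b,h) \lor P(h,b))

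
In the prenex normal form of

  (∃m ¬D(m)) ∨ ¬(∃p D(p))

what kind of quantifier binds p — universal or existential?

universal

Move each ¬ inward, flipping quantifiers it crosses:
  (∃m ¬D(m)) ∨ (∀p ¬D(p))
Pull the quantifiers to the front (each side's bound variable is not free in the other side):
  ∃m ∀p (¬D(m) ∨ ¬D(p))
The quantifier ∃p sits under an odd number of negations, so it flips to ∀p.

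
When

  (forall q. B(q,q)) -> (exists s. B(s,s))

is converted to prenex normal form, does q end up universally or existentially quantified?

Rewrite implications/biconditionals: A → B as ¬A ∨ B.
  ~(forall q. B(q,q)) | (exists s. B(s,s))
Drive negations inward (¬∀x A ≡ ∃x ¬A, ¬∃x A ≡ ∀x ¬A, De Morgan for ∧/∨):
  (exists q. ~B(q,q)) | (exists s. B(s,s))
Pull the quantifiers to the front (each side's bound variable is not free in the other side):
  exists q. exists s. (~B(q,q) | B(s,s))
The quantifier forall q sits under an odd number of negations (counting the antecedent side of each →), so it flips to exists q.

existential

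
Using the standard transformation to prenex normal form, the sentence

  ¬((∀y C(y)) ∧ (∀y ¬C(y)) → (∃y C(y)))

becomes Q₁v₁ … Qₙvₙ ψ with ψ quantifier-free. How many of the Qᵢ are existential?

0

Eliminate → and ↔ using ¬ and ∨.
  ¬(¬((∀y C(y)) ∧ (∀y ¬C(y))) ∨ (∃y C(y)))
Drive negations inward (¬∀x A ≡ ∃x ¬A, ¬∃x A ≡ ∀x ¬A, De Morgan for ∧/∨):
  (∀y C(y)) ∧ (∀y ¬C(y)) ∧ (∀y ¬C(y))
Give each quantifier a distinct variable: y↦t, y↦z1.
  (∀y C(y)) ∧ (∀t ¬C(t)) ∧ (∀z1 ¬C(z1))
Finally move all quantifiers to the prefix:
  ∀y ∀t ∀z1 (C(y) ∧ ¬C(t) ∧ ¬C(z1))
The prefix is ∀y ∀t ∀z1: 3 universal, 0 existential.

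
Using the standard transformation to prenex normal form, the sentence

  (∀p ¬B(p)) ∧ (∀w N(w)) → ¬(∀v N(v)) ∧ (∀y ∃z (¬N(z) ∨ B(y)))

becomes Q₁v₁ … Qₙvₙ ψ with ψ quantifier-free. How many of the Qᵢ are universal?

First replace A → B with ¬A ∨ B.
  ¬((∀p ¬B(p)) ∧ (∀w N(w))) ∨ ¬(∀v N(v)) ∧ (∀y ∃z (¬N(z) ∨ B(y)))
Push ¬ through the quantifiers and connectives to reach negation normal form:
  (∃p B(p)) ∨ (∃w ¬N(w)) ∨ (∃v ¬N(v)) ∧ (∀y ∃z (¬N(z) ∨ B(y)))
All bound variables are already distinct, so no renaming is needed.
Finally move all quantifiers to the prefix:
  ∃p ∃w ∃v ∀y ∃z (B(p) ∨ ¬N(w) ∨ ¬N(v) ∧ (¬N(z) ∨ B(y)))
The prefix is ∃p ∃w ∃v ∀y ∃z: 1 universal, 4 existential.

1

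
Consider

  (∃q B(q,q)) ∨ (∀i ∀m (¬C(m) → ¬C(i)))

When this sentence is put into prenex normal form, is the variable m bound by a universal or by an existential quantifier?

universal

First replace A → B with ¬A ∨ B.
  (∃q B(q,q)) ∨ (∀i ∀m (¬¬C(m) ∨ ¬C(i)))
Move each ¬ inward, flipping quantifiers it crosses:
  (∃q B(q,q)) ∨ (∀i ∀m (C(m) ∨ ¬C(i)))
All bound variables are already distinct, so no renaming is needed.
Pull the quantifiers to the front (each side's bound variable is not free in the other side):
  ∃q ∀i ∀m (B(q,q) ∨ C(m) ∨ ¬C(i))
The quantifier ∀m sits under an even number of negations (counting the antecedent side of each →), so it remains universal.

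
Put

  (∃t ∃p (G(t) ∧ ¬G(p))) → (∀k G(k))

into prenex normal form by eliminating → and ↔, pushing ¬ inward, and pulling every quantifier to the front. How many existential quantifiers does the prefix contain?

First replace A → B with ¬A ∨ B.
  ¬(∃t ∃p (G(t) ∧ ¬G(p))) ∨ (∀k G(k))
Push ¬ through the quantifiers and connectives to reach negation normal form:
  (∀t ∀p (¬G(t) ∨ G(p))) ∨ (∀k G(k))
All bound variables are already distinct, so no renaming is needed.
Finally move all quantifiers to the prefix:
  ∀t ∀p ∀k (¬G(t) ∨ G(p) ∨ G(k))
The prefix is ∀t ∀p ∀k: 3 universal, 0 existential.

0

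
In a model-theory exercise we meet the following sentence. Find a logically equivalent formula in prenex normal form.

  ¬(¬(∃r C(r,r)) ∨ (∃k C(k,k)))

∃r ∀k (C(r,r) ∧ ¬C(k,k))

Move each ¬ inward, flipping quantifiers it crosses:
  (∃r C(r,r)) ∧ (∀k ¬C(k,k))
Pull the quantifiers to the front (each side's bound variable is not free in the other side):
  ∃r ∀k (C(r,r) ∧ ¬C(k,k))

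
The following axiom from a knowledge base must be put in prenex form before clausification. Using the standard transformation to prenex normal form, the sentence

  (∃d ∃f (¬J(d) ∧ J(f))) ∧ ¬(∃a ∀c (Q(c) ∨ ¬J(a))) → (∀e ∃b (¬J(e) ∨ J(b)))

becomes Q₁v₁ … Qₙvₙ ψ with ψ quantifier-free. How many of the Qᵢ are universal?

Rewrite implications/biconditionals: A → B as ¬A ∨ B.
  ¬((∃d ∃f (¬J(d) ∧ J(f))) ∧ ¬(∃a ∀c (Q(c) ∨ ¬J(a)))) ∨ (∀e ∃b (¬J(e) ∨ J(b)))
Drive negations inward (¬∀x A ≡ ∃x ¬A, ¬∃x A ≡ ∀x ¬A, De Morgan for ∧/∨):
  (∀d ∀f (J(d) ∨ ¬J(f))) ∨ (∃a ∀c (Q(c) ∨ ¬J(a))) ∨ (∀e ∃b (¬J(e) ∨ J(b)))
All bound variables are already distinct, so no renaming is needed.
Finally move all quantifiers to the prefix:
  ∀d ∀f ∃a ∀c ∀e ∃b (J(d) ∨ ¬J(f) ∨ Q(c) ∨ ¬J(a) ∨ ¬J(e) ∨ J(b))
The prefix is ∀d ∀f ∃a ∀c ∀e ∃b: 4 universal, 2 existential.

4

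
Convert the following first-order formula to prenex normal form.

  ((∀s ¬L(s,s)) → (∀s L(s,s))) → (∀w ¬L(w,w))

∀s ∃z ∀w (¬L(s,s) ∧ ¬L(z,z) ∨ ¬L(w,w))

Rewrite implications/biconditionals: A → B as ¬A ∨ B.
  ¬(¬(∀s ¬L(s,s)) ∨ (∀s L(s,s))) ∨ (∀w ¬L(w,w))
Push ¬ through the quantifiers and connectives to reach negation normal form:
  (∀s ¬L(s,s)) ∧ (∃s ¬L(s,s)) ∨ (∀w ¬L(w,w))
Give each quantifier a distinct variable: s↦z.
  (∀s ¬L(s,s)) ∧ (∃z ¬L(z,z)) ∨ (∀w ¬L(w,w))
Extract every quantifier outward, since the variables are now distinct and don't occur free across branches:
  ∀s ∃z ∀w (¬L(s,s) ∧ ¬L(z,z) ∨ ¬L(w,w))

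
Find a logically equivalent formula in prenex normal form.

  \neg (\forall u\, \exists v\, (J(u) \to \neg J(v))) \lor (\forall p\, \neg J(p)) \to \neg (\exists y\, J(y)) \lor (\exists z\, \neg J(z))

First replace A → B with ¬A ∨ B.
  \neg (\neg (\forall u\, \exists v\, (\neg J(u) \lor \neg J(v))) \lor (\forall p\, \neg J(p))) \lor \neg (\exists y\, J(y)) \lor (\exists z\, \neg J(z))
Move each ¬ inward, flipping quantifiers it crosses:
  (\forall u\, \exists v\, (\neg J(u) \lor \neg J(v))) \land (\exists p\, J(p)) \lor (\forall y\, \neg J(y)) \lor (\exists z\, \neg J(z))
Pull the quantifiers to the front (each side's bound variable is not free in the other side):
  \forall u\, \exists v\, \exists p\, \forall y\, \exists z\, ((\neg J(u) \lor \neg J(v)) \land J(p) \lor \neg J(y) \lor \neg J(z))

\forall u\, \exists v\, \exists p\, \forall y\, \exists z\, ((\neg J(u) \lor \neg J(v)) \land J(p) \lor \neg J(y) \lor \neg J(z))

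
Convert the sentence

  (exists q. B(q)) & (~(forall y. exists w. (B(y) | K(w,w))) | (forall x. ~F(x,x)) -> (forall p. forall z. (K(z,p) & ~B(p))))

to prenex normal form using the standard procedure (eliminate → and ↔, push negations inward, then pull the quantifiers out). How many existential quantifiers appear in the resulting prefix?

First replace A → B with ¬A ∨ B.
  (exists q. B(q)) & (~(~(forall y. exists w. (B(y) | K(w,w))) | (forall x. ~F(x,x))) | (forall p. forall z. (K(z,p) & ~B(p))))
Push ¬ through the quantifiers and connectives to reach negation normal form:
  (exists q. B(q)) & ((forall y. exists w. (B(y) | K(w,w))) & (exists x. F(x,x)) | (forall p. forall z. (K(z,p) & ~B(p))))
All bound variables are already distinct, so no renaming is needed.
Extract every quantifier outward, since the variables are now distinct and don't occur free across branches:
  exists q. forall y. exists w. exists x. forall p. forall z. (B(q) & ((B(y) | K(w,w)) & F(x,x) | K(z,p) & ~B(p)))
The prefix is exists q forall y exists w exists x forall p forall z: 3 universal, 3 existential.

3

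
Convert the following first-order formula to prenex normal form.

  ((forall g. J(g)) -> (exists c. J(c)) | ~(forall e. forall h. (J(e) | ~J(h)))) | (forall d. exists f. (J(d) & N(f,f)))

Rewrite implications/biconditionals: A → B as ¬A ∨ B.
  ~(forall g. J(g)) | (exists c. J(c)) | ~(forall e. forall h. (J(e) | ~J(h))) | (forall d. exists f. (J(d) & N(f,f)))
Push ¬ through the quantifiers and connectives to reach negation normal form:
  (exists g. ~J(g)) | (exists c. J(c)) | (exists e. exists h. (~J(e) & J(h))) | (forall d. exists f. (J(d) & N(f,f)))
Pull the quantifiers to the front (each side's bound variable is not free in the other side):
  exists g. exists c. exists e. exists h. forall d. exists f. (~J(g) | J(c) | ~J(e) & J(h) | J(d) & N(f,f))

exists g. exists c. exists e. exists h. forall d. exists f. (~J(g) | J(c) | ~J(e) & J(h) | J(d) & N(f,f))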